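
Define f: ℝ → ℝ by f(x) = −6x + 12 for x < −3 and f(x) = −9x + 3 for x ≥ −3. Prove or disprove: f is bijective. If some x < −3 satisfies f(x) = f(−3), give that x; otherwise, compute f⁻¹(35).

-23/6

Both pieces are strictly decreasing (slopes −6 and −9), so each is injective on its own interval.
The left piece maps (−∞, −3) onto (30, ∞); the right piece maps [−3, ∞) onto (−∞, 30].
Since 30 = 30, the images partition ℝ: f is injective and surjective, hence bijective.
Because the two images are disjoint, no x < −3 has f(x) = f(−3), so we compute f⁻¹(35): 35 lies in (30, ∞), so solve −6x + 12 = 35: x = (35 − 12)/(−6) = −23/6.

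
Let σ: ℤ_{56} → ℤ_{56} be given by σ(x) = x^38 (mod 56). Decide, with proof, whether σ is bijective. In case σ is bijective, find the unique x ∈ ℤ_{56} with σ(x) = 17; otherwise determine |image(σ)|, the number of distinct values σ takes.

8

σ(6): Repeated squaring mod 56: 6^1 ≡ 6, 6^2 ≡ 6² = 36, 6^4 ≡ 36² = 1296 ≡ 8, 6^8 ≡ 8² = 64 ≡ 8, 6^16 ≡ 8² = 64 ≡ 8, 6^32 ≡ 8² = 64 ≡ 8. Since 38 = 32 + 4 + 2, 6^38 ≡ 8·8·36: 8·8 = 64 ≡ 8, then 8·36 = 288 ≡ 8. So 6^38 ≡ 8 (mod 56).
σ(8): Repeated squaring mod 56: 8^1 ≡ 8, 8^2 ≡ 8² = 64 ≡ 8, 8^4 ≡ 8² = 64 ≡ 8, 8^8 ≡ 8² = 64 ≡ 8, 8^16 ≡ 8² = 64 ≡ 8, 8^32 ≡ 8² = 64 ≡ 8. Since 38 = 32 + 4 + 2, 8^38 ≡ 8·8·8: 8·8 = 64 ≡ 8, then 8·8 = 64 ≡ 8. So 8^38 ≡ 8 (mod 56).
So σ(6) = σ(8) = 8 while 6 ≠ 8, hence σ is not injective, hence not bijective.
Since σ is not bijective, we determine |image(σ)|. Computing x^38 mod 56 for each x (by repeated squaring, reducing mod 56 at every step), the values σ(0), σ(1), …, σ(55) are: 0, 1, 32, 9, 16, 25, 8, 49, 8, 25, 16, 9, 32, 1, 0, 1, 32, 9, 16, 25, 8, 49, 8, 25, 16, 9, 32, 1, 0, 1, 32, 9, 16, 25, 8, 49, 8, 25, 16, 9, 32, 1, 0, 1, 32, 9, 16, 25, 8, 49, 8, 25, 16, 9, 32, 1.
The distinct values are {0, 1, 8, 9, 16, 25, 32, 49}; there are 8 of them.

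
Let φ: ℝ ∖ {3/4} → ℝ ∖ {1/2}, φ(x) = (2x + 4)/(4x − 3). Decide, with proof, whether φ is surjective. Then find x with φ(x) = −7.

For any y ≠ 1/2, solving y(4x − 3) = 2x + 4 for x gives a well-defined x ≠ 3/4. So φ is surjective.
Solving φ(x) = −7: cross-multiplying gives 2x + 4 = −7(4x − 3), which rearranges to 30x = 17, so x = 17/30.

17/30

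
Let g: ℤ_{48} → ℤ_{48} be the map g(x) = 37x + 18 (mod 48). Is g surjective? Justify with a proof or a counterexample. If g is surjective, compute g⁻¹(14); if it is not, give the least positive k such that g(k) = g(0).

44

Since gcd(37, 48) = 1, 37 is invertible modulo 48. Euclid's algorithm: 48 = 1·37 + 11, 37 = 3·11 + 4, 11 = 2·4 + 3, 4 = 1·3 + 1; back-substituting gives 1 = 13·37 − 10·48, so 37⁻¹ ≡ 13 (mod 48).
For any y ∈ ℤ_{48}, x = 13(y − 18) mod 48 satisfies g(x) = 37·13(y − 18) + 18 ≡ y (since 37·13 ≡ 1 mod 48). So every y has a preimage.
Therefore g is surjective.
Since g is surjective, we find g⁻¹(14): we need 37x ≡ 14 − 18 ≡ 44 (mod 48). Using 37⁻¹ = 13: x ≡ 13·44 = 572 = 11·48 + 44, so x = 44.
Check: g(44) = 37·44 + 18 = 1646 = 34·48 + 14 ≡ 14 (mod 48).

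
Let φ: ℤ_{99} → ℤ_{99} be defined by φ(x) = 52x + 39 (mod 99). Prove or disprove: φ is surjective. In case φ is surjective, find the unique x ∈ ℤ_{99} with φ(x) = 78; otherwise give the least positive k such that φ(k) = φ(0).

By definition, φ is surjective if every y in the codomain equals φ(x) for some x in the domain.
Since gcd(52, 99) = 1, 52 is invertible modulo 99. Euclid's algorithm: 99 = 1·52 + 47, 52 = 1·47 + 5, 47 = 9·5 + 2, 5 = 2·2 + 1; back-substituting gives 1 = 40·52 − 21·99, so 52⁻¹ ≡ 40 (mod 99).
For any y ∈ ℤ_{99}, x = 40(y − 39) mod 99 satisfies φ(x) = 52·40(y − 39) + 39 ≡ y (since 52·40 ≡ 1 mod 99). So every y has a preimage.
Therefore φ is surjective.
Since φ is surjective, we compute φ⁻¹(78): solve 52x + 39 ≡ 78 (mod 99), i.e. 52x ≡ 39 (mod 99).
Multiplying by 52⁻¹ = 40 gives x ≡ 40·39 = 1560 = 15·99 + 75 ≡ 75 (mod 99).
Check: φ(75) = 52·75 + 39 = 3939 = 39·99 + 78 ≡ 78 (mod 99).

75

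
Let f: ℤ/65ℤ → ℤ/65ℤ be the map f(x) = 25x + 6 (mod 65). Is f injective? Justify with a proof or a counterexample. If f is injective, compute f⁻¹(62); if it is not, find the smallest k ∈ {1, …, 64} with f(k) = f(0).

By definition, f is injective if f(a) = f(b) implies a = b.
We have gcd(25, 65) = 5 > 1. Taking a = 0 and b = 13: f(0) = 6 and f(13) = 25·13 + 6 = 331 ≡ 6 (mod 65).
So f(0) = f(13) while 0 ≠ 13, thus f is not injective.
Since f is not injective, we find the least positive k with f(k) = f(0): this means 25k ≡ 0 (mod 65), i.e. 65 ∣ 25k. Since gcd(25, 65) = 5, dividing through by 5 this holds exactly when 13 ∣ 5k, and as gcd(5, 13) = 1, exactly when 13 ∣ k.
The smallest positive such k is 13.

13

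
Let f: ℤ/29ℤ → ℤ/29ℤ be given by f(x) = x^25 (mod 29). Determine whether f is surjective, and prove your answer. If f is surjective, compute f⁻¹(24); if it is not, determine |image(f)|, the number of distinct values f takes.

Since 29 is prime, the nonzero elements of ℤ/29ℤ form a cyclic group of order 28.
As gcd(25, 28) = 1, raising to the 25th power is a bijection on this group: if x_1^25 ≡ x_2^25 then (x_1x_2^{−1})^25 = 1, and the only element of order dividing gcd(25, 28) = 1 is 1, so x_1 = x_2.
With f(0) = 0 this makes f injective on all of ℤ/29ℤ, hence bijective (finite equal-size domain and codomain). In particular f is surjective.
Since f is surjective, we find the preimage of 24. The inverse of x ↦ x^25 on (ℤ/29ℤ)^× is x ↦ x^9, because 25·9 = 225 = 8·28 + 1 ≡ 1 (mod 28) and x^{28} = 1 for x ≠ 0 (Fermat). So f⁻¹(24) = 24^9 mod 29.
Repeated squaring mod 29: 24^1 ≡ 24, 24^2 ≡ 24² = 576 ≡ 25, 24^4 ≡ 25² = 625 ≡ 16, 24^8 ≡ 16² = 256 ≡ 24. Since 9 = 8 + 1, 24^9 ≡ 24·24: 24·24 = 576 ≡ 25. So 24^9 ≡ 25 (mod 29).
Hence f⁻¹(24) = 25.

25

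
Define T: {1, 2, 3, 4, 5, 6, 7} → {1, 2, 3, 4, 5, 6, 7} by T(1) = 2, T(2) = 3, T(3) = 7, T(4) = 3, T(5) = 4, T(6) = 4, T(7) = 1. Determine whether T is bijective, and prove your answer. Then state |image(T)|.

5

T(2) = 3 = T(4) with 2 ≠ 4, so T is not injective, hence not bijective.
The image of T is {1, 2, 3, 4, 7}, which has 5 elements.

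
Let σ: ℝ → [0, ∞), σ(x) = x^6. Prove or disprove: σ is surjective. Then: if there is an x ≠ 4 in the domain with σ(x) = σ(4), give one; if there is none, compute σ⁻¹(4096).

For any y ∈ [0, ∞), x = y^{1/6} ∈ ℝ satisfies x^6 = y, so σ is surjective.
For the follow-up, such an x exists: taking x = −4 ∈ ℝ gives σ(−4) = 4096 = σ(4) with −4 ≠ 4.

-4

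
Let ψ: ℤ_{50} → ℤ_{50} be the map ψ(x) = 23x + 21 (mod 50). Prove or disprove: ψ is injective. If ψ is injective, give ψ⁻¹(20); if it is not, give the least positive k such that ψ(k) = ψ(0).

13

By definition, ψ is injective when ψ(a) = ψ(b) forces a = b.
If ψ(a) = ψ(b), then 23a ≡ 23b (mod 50). Because gcd(23, 50) = 1, we may cancel 23 to get a ≡ b (mod 50).
So ψ is injective.
We now compute 23⁻¹ mod 50 explicitly. Euclid's algorithm: 50 = 2·23 + 4, 23 = 5·4 + 3, 4 = 1·3 + 1; back-substituting gives 1 = 37·23 − 17·50, so 23⁻¹ ≡ 37 (mod 50).
Since ψ is injective, we find ψ⁻¹(20): we need 23x ≡ 20 − 21 ≡ 49 (mod 50). Using 23⁻¹ = 37: x ≡ 37·49 = 1813 = 36·50 + 13, so x = 13.
Check: ψ(13) = 23·13 + 21 = 320 = 6·50 + 20 ≡ 20 (mod 50).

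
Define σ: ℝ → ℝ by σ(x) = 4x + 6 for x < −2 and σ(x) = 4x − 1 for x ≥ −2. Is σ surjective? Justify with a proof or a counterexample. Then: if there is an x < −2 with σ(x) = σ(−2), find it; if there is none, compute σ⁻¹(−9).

-15/4

Both pieces are strictly increasing (slopes 4 and 4), so each is injective on its own interval.
The left piece maps (−∞, −2) onto (−∞, −2); the right piece maps [−2, ∞) onto [−9, ∞).
The union (−∞, −2) ∪ [−9, ∞) covers ℝ, so σ is surjective.
For the follow-up: the images overlap, so an x < −2 with σ(x) = σ(−2) exists. σ(−2) = −9; solving 4x + 6 = −9 for x < −2 gives x = (−9 − 6)/4 = −15/4.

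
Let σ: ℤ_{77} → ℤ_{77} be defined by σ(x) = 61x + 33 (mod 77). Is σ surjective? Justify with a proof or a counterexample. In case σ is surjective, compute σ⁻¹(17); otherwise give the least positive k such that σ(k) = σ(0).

1

Since gcd(61, 77) = 1, 61 is invertible modulo 77. Euclid's algorithm: 77 = 1·61 + 16, 61 = 3·16 + 13, 16 = 1·13 + 3, 13 = 4·3 + 1; back-substituting gives 1 = 24·61 − 19·77, so 61⁻¹ ≡ 24 (mod 77).
Then y ↦ 24(y − 33) is a two-sided inverse to σ, so every y ∈ ℤ_{77} has a preimage.
So σ is surjective.
Since σ is surjective, we find σ⁻¹(17): we need 61x ≡ 17 − 33 ≡ 61 (mod 77). Using 61⁻¹ = 24: x ≡ 24·61 = 1464 = 19·77 + 1, so x = 1.
Check: σ(1) = 61·1 + 33 = 94 = 1·77 + 17 ≡ 17 (mod 77).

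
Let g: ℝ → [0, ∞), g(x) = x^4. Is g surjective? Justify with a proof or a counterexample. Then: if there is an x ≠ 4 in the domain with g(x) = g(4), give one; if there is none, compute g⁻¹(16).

-4

For any y ∈ [0, ∞), x = y^{1/4} ∈ ℝ satisfies x^4 = y, so g is surjective.
For the follow-up, such an x exists: taking x = −4 ∈ ℝ gives g(−4) = 256 = g(4) with −4 ≠ 4.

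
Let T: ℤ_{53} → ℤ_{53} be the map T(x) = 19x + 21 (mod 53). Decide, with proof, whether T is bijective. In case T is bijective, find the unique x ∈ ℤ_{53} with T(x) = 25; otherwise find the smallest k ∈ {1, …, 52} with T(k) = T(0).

3

Recall: injectivity means: for all u, v in the domain, T(u) = T(v) implies u = v.
If T(u) = T(v), then 19u ≡ 19v (mod 53). Because gcd(19, 53) = 1, we may cancel 19 to get u ≡ v (mod 53).
We now compute 19⁻¹ mod 53 explicitly. Euclid's algorithm: 53 = 2·19 + 15, 19 = 1·15 + 4, 15 = 3·4 + 3, 4 = 1·3 + 1; back-substituting gives 1 = 14·19 − 5·53, so 19⁻¹ ≡ 14 (mod 53).
Then y ↦ 14(y − 21) is a two-sided inverse to T, so every y ∈ ℤ_{53} has a preimage.
So T is bijective.
Since T is bijective, we compute T⁻¹(25): solve 19x + 21 ≡ 25 (mod 53), i.e. 19x ≡ 4 (mod 53).
Multiplying by 19⁻¹ = 14 gives x ≡ 14·4 = 56 = 1·53 + 3 ≡ 3 (mod 53).
Check: T(3) = 19·3 + 21 = 78 = 1·53 + 25 ≡ 25 (mod 53).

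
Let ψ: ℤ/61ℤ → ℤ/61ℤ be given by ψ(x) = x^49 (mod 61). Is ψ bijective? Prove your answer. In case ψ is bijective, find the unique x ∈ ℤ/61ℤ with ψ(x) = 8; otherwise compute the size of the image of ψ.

Since 61 is prime, the nonzero elements of ℤ/61ℤ form a cyclic group of order 60.
As gcd(49, 60) = 1, raising to the 49th power is a bijection on this group: if s^49 ≡ t^49 then (st^{−1})^49 = 1, and the only element of order dividing gcd(49, 60) = 1 is 1, so s = t.
With ψ(0) = 0 this makes ψ injective on all of ℤ/61ℤ, hence bijective (finite equal-size domain and codomain). In particular ψ is bijective.
Since ψ is bijective, we find the preimage of 8. The inverse of x ↦ x^49 on (ℤ/61ℤ)^× is x ↦ x^49, because 49·49 = 2401 = 40·60 + 1 ≡ 1 (mod 60) and x^{60} = 1 for x ≠ 0 (Fermat). So ψ⁻¹(8) = 8^49 mod 61.
Repeated squaring mod 61: 8^1 ≡ 8, 8^2 ≡ 8² = 64 ≡ 3, 8^4 ≡ 3² = 9, 8^8 ≡ 9² = 81 ≡ 20, 8^16 ≡ 20² = 400 ≡ 34, 8^32 ≡ 34² = 1156 ≡ 58. Since 49 = 32 + 16 + 1, 8^49 ≡ 58·34·8: 58·34 = 1972 ≡ 20, then 20·8 = 160 ≡ 38. So 8^49 ≡ 38 (mod 61).
Hence ψ⁻¹(8) = 38.

38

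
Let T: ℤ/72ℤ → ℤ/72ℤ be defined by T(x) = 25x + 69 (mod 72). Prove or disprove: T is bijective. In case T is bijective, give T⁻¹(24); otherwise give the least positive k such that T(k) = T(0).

27

Suppose T(x_1) = T(x_2) in ℤ/72ℤ. Then 25x_1 + 69 ≡ 25x_2 + 69 (mod 72), so 25(x_1 − x_2) ≡ 0 (mod 72).
Since gcd(25, 72) = 1, 25 is invertible modulo 72, thus x_1 − x_2 ≡ 0 (mod 72), i.e. x_1 = x_2.
We now compute 25⁻¹ mod 72 explicitly. Euclid's algorithm: 72 = 2·25 + 22, 25 = 1·22 + 3, 22 = 7·3 + 1; back-substituting gives 1 = 49·25 − 17·72, so 25⁻¹ ≡ 49 (mod 72).
Then y ↦ 49(y − 69) is a two-sided inverse to T, so every y ∈ ℤ/72ℤ has a preimage.
Thus T is bijective.
Since T is bijective, we compute T⁻¹(24): solve 25x + 69 ≡ 24 (mod 72), i.e. 25x ≡ 27 (mod 72).
Multiplying by 25⁻¹ = 49 gives x ≡ 49·27 = 1323 = 18·72 + 27 ≡ 27 (mod 72).
Check: T(27) = 25·27 + 69 = 744 = 10·72 + 24 ≡ 24 (mod 72).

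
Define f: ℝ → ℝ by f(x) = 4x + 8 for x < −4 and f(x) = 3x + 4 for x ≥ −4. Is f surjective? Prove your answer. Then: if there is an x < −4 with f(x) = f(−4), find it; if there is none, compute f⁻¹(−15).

-23/4

Both pieces are strictly increasing (slopes 4 and 3), so each is injective on its own interval.
The left piece maps (−∞, −4) onto (−∞, −8); the right piece maps [−4, ∞) onto [−8, ∞).
These images together cover ℝ, so f is surjective.
Because the two images are disjoint, no x < −4 has f(x) = f(−4), so we compute f⁻¹(−15): −15 lies in (−∞, −8), so solve 4x + 8 = −15: x = (−15 − 8)/4 = −23/4.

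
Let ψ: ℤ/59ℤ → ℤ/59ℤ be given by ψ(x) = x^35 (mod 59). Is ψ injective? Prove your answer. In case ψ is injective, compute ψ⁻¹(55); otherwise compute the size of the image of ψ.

Since 59 is prime, the nonzero elements of ℤ/59ℤ form a cyclic group of order 58.
As gcd(35, 58) = 1, raising to the 35th power is a bijection on this group: if x_1^35 ≡ x_2^35 then (x_1x_2^{−1})^35 = 1, and the only element of order dividing gcd(35, 58) = 1 is 1, so x_1 = x_2.
With ψ(0) = 0 this makes ψ injective on all of ℤ/59ℤ, hence bijective (finite equal-size domain and codomain). In particular ψ is injective.
Since ψ is injective, we find the preimage of 55. The inverse of x ↦ x^35 on (ℤ/59ℤ)^× is x ↦ x^5, because 35·5 = 175 = 3·58 + 1 ≡ 1 (mod 58) and x^{58} = 1 for x ≠ 0 (Fermat). So ψ⁻¹(55) = 55^5 mod 59.
Repeated squaring mod 59: 55^1 ≡ 55, 55^2 ≡ 55² = 3025 ≡ 16, 55^4 ≡ 16² = 256 ≡ 20. Since 5 = 4 + 1, 55^5 ≡ 20·55: 20·55 = 1100 ≡ 38. So 55^5 ≡ 38 (mod 59).
Hence ψ⁻¹(55) = 38.

38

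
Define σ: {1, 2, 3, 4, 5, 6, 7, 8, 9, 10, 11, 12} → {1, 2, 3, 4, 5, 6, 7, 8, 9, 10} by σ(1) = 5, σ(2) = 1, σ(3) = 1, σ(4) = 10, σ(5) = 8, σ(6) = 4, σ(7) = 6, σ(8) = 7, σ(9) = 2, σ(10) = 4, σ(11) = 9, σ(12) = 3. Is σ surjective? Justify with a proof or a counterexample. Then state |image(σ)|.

Every element of the codomain has a preimage: 1 = σ(2), 2 = σ(9), 3 = σ(12), 4 = σ(6), 5 = σ(1), 6 = σ(7), 7 = σ(8), 8 = σ(5), 9 = σ(11), 10 = σ(4).
Thus σ is surjective.
The image of σ is {1, 2, 3, 4, 5, 6, 7, 8, 9, 10}, which has 10 elements.

10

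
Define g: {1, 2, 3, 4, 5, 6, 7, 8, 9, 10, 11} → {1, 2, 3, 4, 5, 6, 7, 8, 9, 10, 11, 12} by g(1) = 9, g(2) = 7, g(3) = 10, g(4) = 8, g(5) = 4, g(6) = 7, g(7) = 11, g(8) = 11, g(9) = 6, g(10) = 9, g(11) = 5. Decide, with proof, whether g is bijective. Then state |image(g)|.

g(2) = 7 = g(6) with 2 ≠ 6, so g is not injective, hence not bijective.
The image of g is {4, 5, 6, 7, 8, 9, 10, 11}, which has 8 elements.

8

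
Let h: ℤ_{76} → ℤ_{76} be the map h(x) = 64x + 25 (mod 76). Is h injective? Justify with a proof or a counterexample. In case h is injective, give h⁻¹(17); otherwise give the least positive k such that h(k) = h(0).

We have gcd(64, 76) = 4 > 1. Taking x_1 = 0 and x_2 = 19: h(0) = 25 and h(19) = 64·19 + 25 = 1241 ≡ 25 (mod 76).
So h(0) = h(19) while 0 ≠ 19, hence h is not injective.
Since h is not injective, we find the least positive k with h(k) = h(0): this means 64k ≡ 0 (mod 76), i.e. 76 ∣ 64k. Since gcd(64, 76) = 4, dividing through by 4 this holds exactly when 19 ∣ 16k, and as gcd(16, 19) = 1, exactly when 19 ∣ k.
The smallest positive such k is 19.

19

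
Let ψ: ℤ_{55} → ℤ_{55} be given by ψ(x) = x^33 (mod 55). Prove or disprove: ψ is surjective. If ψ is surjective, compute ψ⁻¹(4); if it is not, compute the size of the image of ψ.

49

Computing x^33 mod 55 for each x (by repeated squaring, reducing mod 55 at every step), the values ψ(0), ψ(1), …, ψ(54) are: 0, 1, 52, 38, 9, 15, 51, 2, 28, 14, 10, 11, 12, 8, 49, 20, 26, 7, 13, 39, 25, 21, 22, 23, 19, 5, 31, 37, 18, 24, 50, 36, 32, 33, 34, 30, 16, 42, 48, 29, 35, 6, 47, 43, 44, 45, 41, 27, 53, 4, 40, 46, 17, 3, 54.
Every element of ℤ_{55} appears exactly once in this list, so ψ is a bijection, and in particular surjective.
Since ψ is surjective, we read off the preimage of 4 from the same table: ψ(49) = 4, so ψ⁻¹(4) = 49.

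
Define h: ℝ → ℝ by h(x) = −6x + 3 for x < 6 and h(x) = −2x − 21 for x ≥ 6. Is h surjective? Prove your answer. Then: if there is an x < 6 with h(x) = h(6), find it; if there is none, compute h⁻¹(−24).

Both pieces are strictly decreasing (slopes −6 and −2), so each is injective on its own interval.
The left piece maps (−∞, 6) onto (−33, ∞); the right piece maps [6, ∞) onto (−∞, −33].
These images together cover ℝ, so h is surjective.
Because the two images are disjoint, no x < 6 has h(x) = h(6), so we compute h⁻¹(−24): −24 lies in (−33, ∞), so solve −6x + 3 = −24: x = (−24 − 3)/(−6) = 9/2.

9/2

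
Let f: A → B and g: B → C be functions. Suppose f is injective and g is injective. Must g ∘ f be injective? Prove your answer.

Suppose (g ∘ f)(u) = (g ∘ f)(v), i.e. g(f(u)) = g(f(v)).
Since g is injective, f(u) = f(v). Since f is injective, u = v. Therefore g ∘ f is injective.

injective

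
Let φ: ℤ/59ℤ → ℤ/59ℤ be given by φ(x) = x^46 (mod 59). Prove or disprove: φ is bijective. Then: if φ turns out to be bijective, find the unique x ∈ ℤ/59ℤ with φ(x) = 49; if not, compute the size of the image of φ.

30

φ(29): Repeated squaring mod 59: 29^1 ≡ 29, 29^2 ≡ 29² = 841 ≡ 15, 29^4 ≡ 15² = 225 ≡ 48, 29^8 ≡ 48² = 2304 ≡ 3, 29^16 ≡ 3² = 9, 29^32 ≡ 9² = 81 ≡ 22. Since 46 = 32 + 8 + 4 + 2, 29^46 ≡ 22·3·48·15: 22·3 = 66 ≡ 7, then 7·48 = 336 ≡ 41, then 41·15 = 615 ≡ 25. So 29^46 ≡ 25 (mod 59).
φ(30): Repeated squaring mod 59: 30^1 ≡ 30, 30^2 ≡ 30² = 900 ≡ 15, 30^4 ≡ 15² = 225 ≡ 48, 30^8 ≡ 48² = 2304 ≡ 3, 30^16 ≡ 3² = 9, 30^32 ≡ 9² = 81 ≡ 22. Since 46 = 32 + 8 + 4 + 2, 30^46 ≡ 22·3·48·15: 22·3 = 66 ≡ 7, then 7·48 = 336 ≡ 41, then 41·15 = 615 ≡ 25. So 30^46 ≡ 25 (mod 59).
So φ(29) = φ(30) = 25 while 29 ≠ 30, thus φ is not injective, hence not bijective.
Since φ is not bijective, we determine |image(φ)|. Computing x^46 mod 59 for each x (by repeated squaring, reducing mod 59 at every step), the values φ(0), φ(1), …, φ(58) are: 0, 1, 26, 19, 27, 36, 22, 46, 53, 7, 51, 45, 41, 17, 16, 35, 21, 9, 5, 20, 28, 48, 49, 12, 4, 57, 29, 15, 3, 25, 25, 3, 15, 29, 57, 4, 12, 49, 48, 28, 20, 5, 9, 21, 35, 16, 17, 41, 45, 51, 7, 53, 46, 22, 36, 27, 19, 26, 1.
The distinct values are {0, 1, 3, 4, 5, 7, 9, 12, 15, 16, 17, 19, 20, 21, 22, 25, 26, 27, 28, 29, 35, 36, 41, 45, 46, 48, 49, 51, 53, 57}; there are 30 of them.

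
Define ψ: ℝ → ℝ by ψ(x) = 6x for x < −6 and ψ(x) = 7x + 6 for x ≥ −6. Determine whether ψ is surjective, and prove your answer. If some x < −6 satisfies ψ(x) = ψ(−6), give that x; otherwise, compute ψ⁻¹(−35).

Both pieces are strictly increasing (slopes 6 and 7), so each is injective on its own interval.
The left piece maps (−∞, −6) onto (−∞, −36); the right piece maps [−6, ∞) onto [−36, ∞).
These images together cover ℝ, so ψ is surjective.
Because the two images are disjoint, no x < −6 has ψ(x) = ψ(−6), so we compute ψ⁻¹(−35): −35 lies in [−36, ∞), so solve 7x + 6 = −35: x = (−35 − 6)/7 = −41/7.

-41/7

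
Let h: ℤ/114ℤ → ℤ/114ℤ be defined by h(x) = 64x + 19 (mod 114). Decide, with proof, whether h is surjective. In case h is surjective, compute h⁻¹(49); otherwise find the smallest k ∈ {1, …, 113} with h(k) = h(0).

Recall that h is surjective if every y in the codomain equals h(x) for some x in the domain.
Since gcd(64, 114) = 2, we have 64x ≡ 0 (mod 2) for all x, so h(x) ≡ 1 (mod 2).
But 0 ≢ 1 (mod 2), so 0 ∈ ℤ/114ℤ has no preimage. So h is not surjective.
Since h is not surjective, we find the least positive k with h(k) = h(0): this means 64k ≡ 0 (mod 114), i.e. 114 ∣ 64k. Since gcd(64, 114) = 2, dividing through by 2 this holds exactly when 57 ∣ 32k, and as gcd(32, 57) = 1, exactly when 57 ∣ k.
The smallest positive such k is 57.

57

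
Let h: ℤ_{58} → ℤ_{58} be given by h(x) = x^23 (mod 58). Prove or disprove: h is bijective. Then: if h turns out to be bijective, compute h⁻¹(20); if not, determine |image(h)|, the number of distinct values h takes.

Computing x^23 mod 58 for each x (by repeated squaring, reducing mod 58 at every step), the values h(0), h(1), …, h(57) are: 0, 1, 10, 37, 42, 33, 22, 49, 14, 35, 40, 27, 46, 5, 26, 3, 24, 41, 2, 47, 52, 15, 38, 7, 54, 45, 50, 19, 28, 29, 30, 39, 8, 13, 4, 51, 20, 43, 6, 11, 56, 17, 34, 55, 32, 53, 12, 31, 18, 23, 44, 9, 36, 25, 16, 21, 48, 57.
Every element of ℤ_{58} appears exactly once in this list, so h is a bijection, and in particular bijective.
Since h is bijective, we read off the preimage of 20 from the same table: h(36) = 20, so h⁻¹(20) = 36.

36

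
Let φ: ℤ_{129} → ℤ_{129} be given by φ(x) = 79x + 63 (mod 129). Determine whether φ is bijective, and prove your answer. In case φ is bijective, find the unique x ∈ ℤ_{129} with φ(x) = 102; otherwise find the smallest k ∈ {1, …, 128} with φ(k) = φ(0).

If φ(a) = φ(b), then 79a ≡ 79b (mod 129). Because gcd(79, 129) = 1, we may cancel 79 to get a ≡ b (mod 129).
We now compute 79⁻¹ mod 129 explicitly. Euclid's algorithm: 129 = 1·79 + 50, 79 = 1·50 + 29, 50 = 1·29 + 21, 29 = 1·21 + 8, 21 = 2·8 + 5, 8 = 1·5 + 3, 5 = 1·3 + 2, 3 = 1·2 + 1; back-substituting gives 1 = 49·79 − 30·129, so 79⁻¹ ≡ 49 (mod 129).
For any y ∈ ℤ_{129}, x = 49(y − 63) mod 129 satisfies φ(x) = 79·49(y − 63) + 63 ≡ y (since 79·49 ≡ 1 mod 129). So every y has a preimage.
So φ is bijective.
Since φ is bijective, we find φ⁻¹(102): we need 79x ≡ 102 − 63 ≡ 39 (mod 129). Using 79⁻¹ = 49: x ≡ 49·39 = 1911 = 14·129 + 105, so x = 105.
Check: φ(105) = 79·105 + 63 = 8358 = 64·129 + 102 ≡ 102 (mod 129).

105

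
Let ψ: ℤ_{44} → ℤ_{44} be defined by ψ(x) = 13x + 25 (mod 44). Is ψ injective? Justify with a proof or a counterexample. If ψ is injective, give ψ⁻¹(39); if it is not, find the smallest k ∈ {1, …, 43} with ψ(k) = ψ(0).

By definition, injectivity means: for all s, t in the domain, ψ(s) = ψ(t) implies s = t.
If ψ(s) = ψ(t), then 13s ≡ 13t (mod 44). Because gcd(13, 44) = 1, we may cancel 13 to get s ≡ t (mod 44).
Therefore ψ is injective.
We now compute 13⁻¹ mod 44 explicitly. Euclid's algorithm: 44 = 3·13 + 5, 13 = 2·5 + 3, 5 = 1·3 + 2, 3 = 1·2 + 1; back-substituting gives 1 = 17·13 − 5·44, so 13⁻¹ ≡ 17 (mod 44).
Since ψ is injective, we compute ψ⁻¹(39): solve 13x + 25 ≡ 39 (mod 44), i.e. 13x ≡ 14 (mod 44).
Multiplying by 13⁻¹ = 17 gives x ≡ 17·14 = 238 = 5·44 + 18 ≡ 18 (mod 44).
Check: ψ(18) = 13·18 + 25 = 259 = 5·44 + 39 ≡ 39 (mod 44).

18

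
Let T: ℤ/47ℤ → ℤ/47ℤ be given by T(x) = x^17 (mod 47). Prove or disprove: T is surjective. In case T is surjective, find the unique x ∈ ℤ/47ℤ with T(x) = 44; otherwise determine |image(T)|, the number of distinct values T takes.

Since 47 is prime, the nonzero elements of ℤ/47ℤ form a cyclic group of order 46.
As gcd(17, 46) = 1, raising to the 17th power is a bijection on this group: if s^17 ≡ t^17 then (st^{−1})^17 = 1, and the only element of order dividing gcd(17, 46) = 1 is 1, so s = t.
With T(0) = 0 this makes T injective on all of ℤ/47ℤ, hence bijective (finite equal-size domain and codomain). In particular T is surjective.
Since T is surjective, we find the preimage of 44. The inverse of x ↦ x^17 on (ℤ/47ℤ)^× is x ↦ x^19, because 17·19 = 323 = 7·46 + 1 ≡ 1 (mod 46) and x^{46} = 1 for x ≠ 0 (Fermat). So T⁻¹(44) = 44^19 mod 47.
Repeated squaring mod 47: 44^1 ≡ 44, 44^2 ≡ 44² = 1936 ≡ 9, 44^4 ≡ 9² = 81 ≡ 34, 44^8 ≡ 34² = 1156 ≡ 28, 44^16 ≡ 28² = 784 ≡ 32. Since 19 = 16 + 2 + 1, 44^19 ≡ 32·9·44: 32·9 = 288 ≡ 6, then 6·44 = 264 ≡ 29. So 44^19 ≡ 29 (mod 47).
Hence T⁻¹(44) = 29.

29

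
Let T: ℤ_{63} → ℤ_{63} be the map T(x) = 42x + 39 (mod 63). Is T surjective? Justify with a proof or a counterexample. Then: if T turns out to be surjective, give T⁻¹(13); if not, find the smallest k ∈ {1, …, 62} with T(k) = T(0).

3

Since gcd(42, 63) = 21, we have 42x ≡ 0 (mod 21) for all x, so T(x) ≡ 18 (mod 21).
But 0 ≢ 18 (mod 21), so 0 ∈ ℤ_{63} has no preimage. So T is not surjective.
Since T is not surjective, we find the least positive k with T(k) = T(0): this means 42k ≡ 0 (mod 63), i.e. 63 ∣ 42k. Since gcd(42, 63) = 21, dividing through by 21 this holds exactly when 3 ∣ 2k, and as gcd(2, 3) = 1, exactly when 3 ∣ k.
The smallest positive such k is 3.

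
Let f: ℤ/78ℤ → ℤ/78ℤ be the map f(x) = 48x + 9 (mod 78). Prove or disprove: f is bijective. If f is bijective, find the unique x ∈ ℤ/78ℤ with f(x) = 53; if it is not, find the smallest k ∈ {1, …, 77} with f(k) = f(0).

We have gcd(48, 78) = 6 > 1. Taking s = 0 and t = 13: f(0) = 9 and f(13) = 48·13 + 9 = 633 ≡ 9 (mod 78).
So f(0) = f(13) while 0 ≠ 13, therefore f is not injective, hence not bijective.
Since f is not bijective, we find the least positive k with f(k) = f(0): this means 48k ≡ 0 (mod 78), i.e. 78 ∣ 48k. Since gcd(48, 78) = 6, dividing through by 6 this holds exactly when 13 ∣ 8k, and as gcd(8, 13) = 1, exactly when 13 ∣ k.
The smallest positive such k is 13.

13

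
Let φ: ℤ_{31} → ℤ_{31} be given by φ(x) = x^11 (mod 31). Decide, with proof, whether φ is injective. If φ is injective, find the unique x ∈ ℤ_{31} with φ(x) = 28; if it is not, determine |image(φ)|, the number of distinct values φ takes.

18

Since 31 is prime, the nonzero elements of ℤ_{31} form a cyclic group of order 30.
As gcd(11, 30) = 1, raising to the 11th power is a bijection on this group: if u^11 ≡ v^11 then (uv^{−1})^11 = 1, and the only element of order dividing gcd(11, 30) = 1 is 1, so u = v.
With φ(0) = 0 this makes φ injective on all of ℤ_{31}, hence bijective (finite equal-size domain and codomain). In particular φ is injective.
Since φ is injective, we find the preimage of 28. The inverse of x ↦ x^11 on (ℤ_{31})^× is x ↦ x^11, because 11·11 = 121 = 4·30 + 1 ≡ 1 (mod 30) and x^{30} = 1 for x ≠ 0 (Fermat). So φ⁻¹(28) = 28^11 mod 31.
Repeated squaring mod 31: 28^1 ≡ 28, 28^2 ≡ 28² = 784 ≡ 9, 28^4 ≡ 9² = 81 ≡ 19, 28^8 ≡ 19² = 361 ≡ 20. Since 11 = 8 + 2 + 1, 28^11 ≡ 20·9·28: 20·9 = 180 ≡ 25, then 25·28 = 700 ≡ 18. So 28^11 ≡ 18 (mod 31).
Hence φ⁻¹(28) = 18.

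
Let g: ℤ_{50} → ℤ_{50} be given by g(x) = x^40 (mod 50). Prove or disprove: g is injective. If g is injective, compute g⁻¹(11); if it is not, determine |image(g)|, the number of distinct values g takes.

4

g(1) = 1^40 = 1.
g(3): Repeated squaring mod 50: 3^1 ≡ 3, 3^2 ≡ 3² = 9, 3^4 ≡ 9² = 81 ≡ 31, 3^8 ≡ 31² = 961 ≡ 11, 3^16 ≡ 11² = 121 ≡ 21, 3^32 ≡ 21² = 441 ≡ 41. Since 40 = 32 + 8, 3^40 ≡ 41·11: 41·11 = 451 ≡ 1. So 3^40 ≡ 1 (mod 50).
So g(1) = g(3) = 1 while 1 ≠ 3, therefore g is not injective.
Since g is not injective, we determine |image(g)|. Computing x^40 mod 50 for each x (by repeated squaring, reducing mod 50 at every step), the values g(0), g(1), …, g(49) are: 0, 1, 26, 1, 26, 25, 26, 1, 26, 1, 0, 1, 26, 1, 26, 25, 26, 1, 26, 1, 0, 1, 26, 1, 26, 25, 26, 1, 26, 1, 0, 1, 26, 1, 26, 25, 26, 1, 26, 1, 0, 1, 26, 1, 26, 25, 26, 1, 26, 1.
The distinct values are {0, 1, 25, 26}; there are 4 of them.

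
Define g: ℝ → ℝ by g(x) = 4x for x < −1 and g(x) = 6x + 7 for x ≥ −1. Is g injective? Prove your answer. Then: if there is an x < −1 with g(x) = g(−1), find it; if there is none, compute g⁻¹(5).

-1/3

Both pieces are strictly increasing (slopes 4 and 6), so each is injective on its own interval.
The left piece maps (−∞, −1) onto (−∞, −4); the right piece maps [−1, ∞) onto [1, ∞).
These images are disjoint, so no value is attained by both pieces. So g is injective.
Because the two images are disjoint, no x < −1 has g(x) = g(−1), so we compute g⁻¹(5): 5 lies in [1, ∞), so solve 6x + 7 = 5: x = (5 − 7)/6 = −1/3.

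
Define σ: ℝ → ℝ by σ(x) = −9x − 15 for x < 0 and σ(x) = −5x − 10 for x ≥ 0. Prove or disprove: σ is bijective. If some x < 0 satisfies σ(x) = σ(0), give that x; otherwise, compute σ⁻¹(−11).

Both pieces are strictly decreasing (slopes −9 and −5), so each is injective on its own interval.
The left piece maps (−∞, 0) onto (−15, ∞); the right piece maps [0, ∞) onto (−∞, −10].
These images overlap. In particular σ(0) = −10 (right piece), and solving −9x − 15 = −10 on the left piece gives x = −5/9 < 0.
So σ(−5/9) = σ(0) with −5/9 ≠ 0, and σ is not injective, hence not bijective. This x = −5/9 is the requested value below 0.

-5/9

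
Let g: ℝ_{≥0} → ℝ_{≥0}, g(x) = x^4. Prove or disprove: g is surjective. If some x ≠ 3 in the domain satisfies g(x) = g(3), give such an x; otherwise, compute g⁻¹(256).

For any y ∈ ℝ_{≥0}, x = y^{1/4} ∈ ℝ_{≥0} gives g(x) = y, so g is surjective.
Since x ↦ x^4 is strictly increasing on ℝ_{≥0}, it is injective there, so no x ≠ 3 in the domain has g(x) = g(3). We therefore compute g⁻¹(256) = 256^{1/4} = 4 (indeed 4^4 = 256).

4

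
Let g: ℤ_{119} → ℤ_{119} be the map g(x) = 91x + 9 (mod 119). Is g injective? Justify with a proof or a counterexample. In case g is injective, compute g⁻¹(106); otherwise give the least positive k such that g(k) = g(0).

17

Recall that injectivity means: for all a, b in the domain, g(a) = g(b) implies a = b.
We have gcd(91, 119) = 7 > 1. Taking a = 0 and b = 17: g(0) = 9 and g(17) = 91·17 + 9 = 1556 ≡ 9 (mod 119).
So g(0) = g(17) while 0 ≠ 17, therefore g is not injective.
Since g is not injective, we find the least positive k with g(k) = g(0): this means 91k ≡ 0 (mod 119), i.e. 119 ∣ 91k. Since gcd(91, 119) = 7, dividing through by 7 this holds exactly when 17 ∣ 13k, and as gcd(13, 17) = 1, exactly when 17 ∣ k.
The smallest positive such k is 17.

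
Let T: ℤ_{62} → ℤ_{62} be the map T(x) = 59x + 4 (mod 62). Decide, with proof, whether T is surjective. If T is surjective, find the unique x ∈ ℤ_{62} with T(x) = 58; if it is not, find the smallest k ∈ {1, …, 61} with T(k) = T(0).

By definition, T is surjective if every y in the codomain equals T(x) for some x in the domain.
Since gcd(59, 62) = 1, 59 is invertible modulo 62. Euclid's algorithm: 62 = 1·59 + 3, 59 = 19·3 + 2, 3 = 1·2 + 1; back-substituting gives 1 = 41·59 − 39·62, so 59⁻¹ ≡ 41 (mod 62).
Then y ↦ 41(y − 4) is a two-sided inverse to T, so every y ∈ ℤ_{62} has a preimage.
So T is surjective.
Since T is surjective, we compute T⁻¹(58): solve 59x + 4 ≡ 58 (mod 62), i.e. 59x ≡ 54 (mod 62).
Multiplying by 59⁻¹ = 41 gives x ≡ 41·54 = 2214 = 35·62 + 44 ≡ 44 (mod 62).
Check: T(44) = 59·44 + 4 = 2600 = 41·62 + 58 ≡ 58 (mod 62).

44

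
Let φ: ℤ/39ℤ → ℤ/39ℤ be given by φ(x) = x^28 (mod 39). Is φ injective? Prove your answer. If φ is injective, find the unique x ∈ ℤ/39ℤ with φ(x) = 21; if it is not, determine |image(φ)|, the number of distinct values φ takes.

8

φ(1) = 1^28 = 1.
φ(5): Repeated squaring mod 39: 5^1 ≡ 5, 5^2 ≡ 5² = 25, 5^4 ≡ 25² = 625 ≡ 1, 5^8 ≡ 1² = 1, 5^16 ≡ 1² = 1. Since 28 = 16 + 8 + 4, 5^28 ≡ 1·1·1: 1·1 = 1, then 1·1 = 1. So 5^28 ≡ 1 (mod 39).
So φ(1) = φ(5) = 1 while 1 ≠ 5, thus φ is not injective.
Since φ is not injective, we determine |image(φ)|. Computing x^28 mod 39 for each x (by repeated squaring, reducing mod 39 at every step), the values φ(0), φ(1), …, φ(38) are: 0, 1, 16, 3, 22, 1, 9, 22, 1, 9, 16, 16, 27, 13, 1, 3, 16, 22, 27, 22, 22, 27, 22, 16, 3, 1, 13, 27, 16, 16, 9, 1, 22, 9, 1, 22, 3, 16, 1.
The distinct values are {0, 1, 3, 9, 13, 16, 22, 27}; there are 8 of them.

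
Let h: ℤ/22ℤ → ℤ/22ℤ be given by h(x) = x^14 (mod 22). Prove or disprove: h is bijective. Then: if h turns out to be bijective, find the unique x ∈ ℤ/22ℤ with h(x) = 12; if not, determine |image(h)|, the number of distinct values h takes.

h(10): Repeated squaring mod 22: 10^1 ≡ 10, 10^2 ≡ 10² = 100 ≡ 12, 10^4 ≡ 12² = 144 ≡ 12, 10^8 ≡ 12² = 144 ≡ 12. Since 14 = 8 + 4 + 2, 10^14 ≡ 12·12·12: 12·12 = 144 ≡ 12, then 12·12 = 144 ≡ 12. So 10^14 ≡ 12 (mod 22).
h(12): Repeated squaring mod 22: 12^1 ≡ 12, 12^2 ≡ 12² = 144 ≡ 12, 12^4 ≡ 12² = 144 ≡ 12, 12^8 ≡ 12² = 144 ≡ 12. Since 14 = 8 + 4 + 2, 12^14 ≡ 12·12·12: 12·12 = 144 ≡ 12, then 12·12 = 144 ≡ 12. So 12^14 ≡ 12 (mod 22).
So h(10) = h(12) = 12 while 10 ≠ 12, therefore h is not injective, hence not bijective.
Since h is not bijective, we determine |image(h)|. Computing x^14 mod 22 for each x (by repeated squaring, reducing mod 22 at every step), the values h(0), h(1), …, h(21) are: 0, 1, 16, 15, 14, 9, 20, 3, 4, 5, 12, 11, 12, 5, 4, 3, 20, 9, 14, 15, 16, 1.
The distinct values are {0, 1, 3, 4, 5, 9, 11, 12, 14, 15, 16, 20}; there are 12 of them.

12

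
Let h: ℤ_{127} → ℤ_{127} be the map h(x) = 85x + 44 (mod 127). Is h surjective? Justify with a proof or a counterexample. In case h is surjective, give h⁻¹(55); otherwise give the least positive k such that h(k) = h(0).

33

Since gcd(85, 127) = 1, 85 is invertible modulo 127. Euclid's algorithm: 127 = 1·85 + 42, 85 = 2·42 + 1; back-substituting gives 1 = 3·85 − 2·127, so 85⁻¹ ≡ 3 (mod 127).
Then y ↦ 3(y − 44) is a two-sided inverse to h, so every y ∈ ℤ_{127} has a preimage.
So h is surjective.
Since h is surjective, we find h⁻¹(55): we need 85x ≡ 55 − 44 ≡ 11 (mod 127). Using 85⁻¹ = 3: x ≡ 3·11 = 33, so x = 33.
Check: h(33) = 85·33 + 44 = 2849 = 22·127 + 55 ≡ 55 (mod 127).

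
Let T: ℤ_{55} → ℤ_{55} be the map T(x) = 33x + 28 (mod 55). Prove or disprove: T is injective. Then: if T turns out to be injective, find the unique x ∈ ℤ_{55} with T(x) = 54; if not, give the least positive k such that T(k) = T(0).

5

By definition, T is injective when T(s) = T(t) forces s = t.
We have gcd(33, 55) = 11 > 1. Taking s = 0 and t = 5: T(0) = 28 and T(5) = 33·5 + 28 = 193 ≡ 28 (mod 55).
So T(0) = T(5) while 0 ≠ 5, thus T is not injective.
Since T is not injective, we find the least positive k with T(k) = T(0): this means 33k ≡ 0 (mod 55), i.e. 55 ∣ 33k. Since gcd(33, 55) = 11, dividing through by 11 this holds exactly when 5 ∣ 3k, and as gcd(3, 5) = 1, exactly when 5 ∣ k.
The smallest positive such k is 5.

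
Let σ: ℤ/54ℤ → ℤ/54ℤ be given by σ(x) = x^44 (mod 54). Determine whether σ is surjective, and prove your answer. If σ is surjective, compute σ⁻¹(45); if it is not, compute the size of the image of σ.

20

σ(0) = 0^44 = 0.
σ(6): Repeated squaring mod 54: 6^1 ≡ 6, 6^2 ≡ 6² = 36, 6^4 ≡ 36² = 1296 ≡ 0, 6^8 ≡ 0² = 0, 6^16 ≡ 0² = 0, 6^32 ≡ 0² = 0. Since 44 = 32 + 8 + 4, 6^44 ≡ 0·0·0: 0·0 = 0, then 0·0 = 0. So 6^44 ≡ 0 (mod 54).
So σ(0) = σ(6) = 0 while 0 ≠ 6, so σ is not injective.
A non-injective map from the 54-element set ℤ/54ℤ to itself takes at most 53 distinct values, so it cannot be surjective. So σ is not surjective.
Since σ is not surjective, we determine |image(σ)|. Computing x^44 mod 54 for each x (by repeated squaring, reducing mod 54 at every step), the values σ(0), σ(1), …, σ(53) are: 0, 1, 40, 27, 34, 43, 0, 31, 10, 27, 46, 49, 0, 25, 52, 27, 22, 19, 0, 37, 4, 27, 16, 7, 0, 13, 28, 27, 28, 13, 0, 7, 16, 27, 4, 37, 0, 19, 22, 27, 52, 25, 0, 49, 46, 27, 10, 31, 0, 43, 34, 27, 40, 1.
The distinct values are {0, 1, 4, 7, 10, 13, 16, 19, 22, 25, 27, 28, 31, 34, 37, 40, 43, 46, 49, 52}; there are 20 of them.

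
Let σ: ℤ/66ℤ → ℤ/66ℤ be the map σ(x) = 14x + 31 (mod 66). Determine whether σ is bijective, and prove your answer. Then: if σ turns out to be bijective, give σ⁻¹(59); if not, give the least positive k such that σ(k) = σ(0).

33

By definition, σ is injective if σ(s) = σ(t) implies s = t.
We have gcd(14, 66) = 2 > 1. Taking s = 0 and t = 33: σ(0) = 31 and σ(33) = 14·33 + 31 = 493 ≡ 31 (mod 66).
So σ(0) = σ(33) while 0 ≠ 33, thus σ is not injective, hence not bijective.
Since σ is not bijective, we find the least positive k with σ(k) = σ(0): this means 14k ≡ 0 (mod 66), i.e. 66 ∣ 14k. Since gcd(14, 66) = 2, dividing through by 2 this holds exactly when 33 ∣ 7k, and as gcd(7, 33) = 1, exactly when 33 ∣ k.
The smallest positive such k is 33.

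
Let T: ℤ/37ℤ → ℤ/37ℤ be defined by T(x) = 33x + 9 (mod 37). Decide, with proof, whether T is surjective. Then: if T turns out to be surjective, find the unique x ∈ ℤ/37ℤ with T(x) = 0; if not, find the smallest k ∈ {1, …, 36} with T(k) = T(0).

30

Since gcd(33, 37) = 1, 33 is invertible modulo 37. Euclid's algorithm: 37 = 1·33 + 4, 33 = 8·4 + 1; back-substituting gives 1 = 9·33 − 8·37, so 33⁻¹ ≡ 9 (mod 37).
Then y ↦ 9(y − 9) is a two-sided inverse to T, so every y ∈ ℤ/37ℤ has a preimage.
Therefore T is surjective.
Since T is surjective, we compute T⁻¹(0): solve 33x + 9 ≡ 0 (mod 37), i.e. 33x ≡ 28 (mod 37).
Multiplying by 33⁻¹ = 9 gives x ≡ 9·28 = 252 = 6·37 + 30 ≡ 30 (mod 37).
Check: T(30) = 33·30 + 9 = 999 = 27·37 + 0 ≡ 0 (mod 37).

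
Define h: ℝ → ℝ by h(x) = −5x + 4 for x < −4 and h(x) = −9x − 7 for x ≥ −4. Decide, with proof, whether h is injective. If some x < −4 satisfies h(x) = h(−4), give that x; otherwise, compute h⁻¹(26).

-5

Both pieces are strictly decreasing (slopes −5 and −9), so each is injective on its own interval.
The left piece maps (−∞, −4) onto (24, ∞); the right piece maps [−4, ∞) onto (−∞, 29].
These images overlap. In particular h(−4) = 29 (right piece), and solving −5x + 4 = 29 on the left piece gives x = −5 < −4.
So h(−5) = h(−4) with −5 ≠ −4, and h is not injective. This x = −5 is the requested value below −4.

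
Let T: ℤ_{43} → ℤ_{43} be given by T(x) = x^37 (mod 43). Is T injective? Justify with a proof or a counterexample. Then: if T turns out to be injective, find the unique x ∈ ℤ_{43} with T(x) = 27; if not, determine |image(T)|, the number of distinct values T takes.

39

Since 43 is prime, the nonzero elements of ℤ_{43} form a cyclic group of order 42.
As gcd(37, 42) = 1, raising to the 37th power is a bijection on this group: if x_1^37 ≡ x_2^37 then (x_1x_2^{−1})^37 = 1, and the only element of order dividing gcd(37, 42) = 1 is 1, so x_1 = x_2.
With T(0) = 0 this makes T injective on all of ℤ_{43}, hence bijective (finite equal-size domain and codomain). In particular T is injective.
Since T is injective, we find the preimage of 27. The inverse of x ↦ x^37 on (ℤ_{43})^× is x ↦ x^25, because 37·25 = 925 = 22·42 + 1 ≡ 1 (mod 42) and x^{42} = 1 for x ≠ 0 (Fermat). So T⁻¹(27) = 27^25 mod 43.
Repeated squaring mod 43: 27^1 ≡ 27, 27^2 ≡ 27² = 729 ≡ 41, 27^4 ≡ 41² = 1681 ≡ 4, 27^8 ≡ 4² = 16, 27^16 ≡ 16² = 256 ≡ 41. Since 25 = 16 + 8 + 1, 27^25 ≡ 41·16·27: 41·16 = 656 ≡ 11, then 11·27 = 297 ≡ 39. So 27^25 ≡ 39 (mod 43).
Hence T⁻¹(27) = 39.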